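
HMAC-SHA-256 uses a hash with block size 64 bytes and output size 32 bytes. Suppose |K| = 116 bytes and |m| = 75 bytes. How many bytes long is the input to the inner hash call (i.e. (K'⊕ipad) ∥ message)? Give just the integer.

139

Key is 116 > 64 bytes, so it is hashed to 32 bytes then zero-padded to 64: |K'| = 64.
Inner input = (K'⊕ipad) ∥ m → 64 + 75 = 139 bytes.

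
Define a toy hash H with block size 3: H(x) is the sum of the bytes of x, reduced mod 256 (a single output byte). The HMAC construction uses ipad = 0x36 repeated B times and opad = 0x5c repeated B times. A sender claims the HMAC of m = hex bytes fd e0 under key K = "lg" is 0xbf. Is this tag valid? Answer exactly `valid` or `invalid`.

Key "lg" = 6c 67 is 2 bytes ≤ B = 3; zero-pad to 3 bytes: K' = 6c 67 00.
K' ⊕ ipad = 5a 51 36; K' ⊕ opad = 30 3b 5c.
Inner hash: sum = 90+81+54+253+224 = 702; mod 256 = 190 → be.
Outer hash (recomputed tag): sum = 48+59+92+190 = 389; mod 256 = 133 → 85.
Recomputed tag = 85; claimed = bf → mismatch.

invalid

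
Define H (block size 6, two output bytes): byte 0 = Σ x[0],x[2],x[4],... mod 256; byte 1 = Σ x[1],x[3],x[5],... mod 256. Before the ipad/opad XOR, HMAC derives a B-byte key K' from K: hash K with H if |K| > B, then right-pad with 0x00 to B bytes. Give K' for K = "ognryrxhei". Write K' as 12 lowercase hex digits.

331c00000000

|K| = 10 > B = 6, so first hash the key.
H(K): even-index sum = 563 mod 256 = 51; odd-index sum = 540 mod 256 = 28 → 33 1c.
Zero-pad H(K) = 33 1c to 6 bytes: K' = 33 1c 00 00 00 00.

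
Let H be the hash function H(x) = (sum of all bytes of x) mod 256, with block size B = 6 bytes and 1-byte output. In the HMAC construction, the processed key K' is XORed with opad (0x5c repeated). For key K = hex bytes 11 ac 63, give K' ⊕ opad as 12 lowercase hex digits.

4df03f5c5c5c

Key hex bytes 11 ac 63 is 3 bytes ≤ B = 6; zero-pad to 6 bytes: K' = 11 ac 63 00 00 00.
XOR each byte with 0x5c: 11⊕5c=4d, ac⊕5c=f0, 63⊕5c=3f, 00⊕5c=5c, 00⊕5c=5c, 00⊕5c=5c.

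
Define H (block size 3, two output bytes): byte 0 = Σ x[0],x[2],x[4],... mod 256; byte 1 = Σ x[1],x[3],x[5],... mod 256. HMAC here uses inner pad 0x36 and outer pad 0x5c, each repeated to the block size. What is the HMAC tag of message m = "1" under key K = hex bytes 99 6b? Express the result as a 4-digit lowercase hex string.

af1c

Key hex bytes 99 6b is 2 bytes ≤ B = 3; zero-pad to 3 bytes: K' = 99 6b 00.
K' ⊕ ipad = af 5d 36.  K' ⊕ opad = c5 37 5c.
Inner input = (K'⊕ipad) ∥ m = af 5d 36 ∥ 31.
Inner hash: even-index sum = 229 mod 256 = 229; odd-index sum = 142 mod 256 = 142 → e5 8e.
Outer input = (K'⊕opad) ∥ inner = c5 37 5c ∥ e5 8e.
Outer hash (tag): even-index sum = 431 mod 256 = 175; odd-index sum = 284 mod 256 = 28 → af 1c.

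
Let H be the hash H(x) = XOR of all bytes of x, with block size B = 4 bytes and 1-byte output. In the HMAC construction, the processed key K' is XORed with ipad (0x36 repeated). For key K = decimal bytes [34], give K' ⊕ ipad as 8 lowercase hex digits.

Key decimal bytes [34] = 22 is 1 byte ≤ B = 4; zero-pad to 4 bytes: K' = 22 00 00 00.
XOR each byte with 0x36: 22⊕36=14, 00⊕36=36, 00⊕36=36, 00⊕36=36.

14363636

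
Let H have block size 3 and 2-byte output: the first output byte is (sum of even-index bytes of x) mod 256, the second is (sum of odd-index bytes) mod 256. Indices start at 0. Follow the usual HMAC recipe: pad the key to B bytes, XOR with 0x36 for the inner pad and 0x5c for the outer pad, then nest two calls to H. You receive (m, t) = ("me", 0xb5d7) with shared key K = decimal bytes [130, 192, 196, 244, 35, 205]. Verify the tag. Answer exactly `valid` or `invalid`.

valid

Key decimal bytes [130, 192, 196, 244, 35, 205] = 82 c0 c4 f4 23 cd is 6 bytes > B = 3, so hash it first: H(key) = 69 81, then zero-pad to 3 bytes: K' = 69 81 00.
K' ⊕ ipad = 5f b7 36; K' ⊕ opad = 35 dd 5c.
Inner hash: even-index sum = 250 mod 256 = 250; odd-index sum = 292 mod 256 = 36 → fa 24.
Outer hash (recomputed tag): even-index sum = 181 mod 256 = 181; odd-index sum = 471 mod 256 = 215 → b5 d7.
Recomputed tag = b5d7; claimed = b5d7 → match.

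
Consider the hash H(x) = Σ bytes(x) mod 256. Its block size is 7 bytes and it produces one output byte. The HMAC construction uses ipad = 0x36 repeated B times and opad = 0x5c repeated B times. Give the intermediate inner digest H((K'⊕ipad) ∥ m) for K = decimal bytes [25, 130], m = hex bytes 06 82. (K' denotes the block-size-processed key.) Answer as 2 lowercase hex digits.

79

Key decimal bytes [25, 130] = 19 82 is 2 bytes ≤ B = 7; zero-pad to 7 bytes: K' = 19 82 00 00 00 00 00.
K' ⊕ ipad = 2f b4 36 36 36 36 36.
Inner input = 2f b4 36 36 36 36 36 ∥ 06 82.
Inner hash: sum = 47+180+54+54+54+54+54+6+130 = 633; mod 256 = 121 → 79.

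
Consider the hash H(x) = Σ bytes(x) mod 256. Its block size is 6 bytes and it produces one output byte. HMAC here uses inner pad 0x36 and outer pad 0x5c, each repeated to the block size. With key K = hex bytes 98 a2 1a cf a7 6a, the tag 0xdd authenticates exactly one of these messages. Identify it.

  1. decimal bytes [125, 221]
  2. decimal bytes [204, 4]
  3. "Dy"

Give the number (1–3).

Key hex bytes 98 a2 1a cf a7 6a is exactly B = 6 bytes: K' = 98 a2 1a cf a7 6a.
K' ⊕ ipad = ae 94 2c f9 91 5c; K' ⊕ opad = c4 fe 46 93 fb 36.
m1: inner = H(ae 94 2c f9 91 5c 7d dd) = ae; tag = H(c4 fe 46 93 fb 36 ae) = 7a
m2: inner = H(ae 94 2c f9 91 5c cc 04) = 24; tag = H(c4 fe 46 93 fb 36 24) = f0
m3: inner = H(ae 94 2c f9 91 5c 44 79) = 11; tag = H(c4 fe 46 93 fb 36 11) = dd ← matches

3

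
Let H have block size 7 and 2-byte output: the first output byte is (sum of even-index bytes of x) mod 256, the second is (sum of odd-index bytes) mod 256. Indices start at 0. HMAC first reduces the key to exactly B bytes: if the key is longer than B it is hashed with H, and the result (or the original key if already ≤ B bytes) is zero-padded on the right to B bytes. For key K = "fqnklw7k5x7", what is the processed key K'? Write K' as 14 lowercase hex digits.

e3360000000000

|K| = 11 > B = 7, so first hash the key.
H(K): even-index sum = 483 mod 256 = 227; odd-index sum = 566 mod 256 = 54 → e3 36.
Zero-pad H(K) = e3 36 to 7 bytes: K' = e3 36 00 00 00 00 00.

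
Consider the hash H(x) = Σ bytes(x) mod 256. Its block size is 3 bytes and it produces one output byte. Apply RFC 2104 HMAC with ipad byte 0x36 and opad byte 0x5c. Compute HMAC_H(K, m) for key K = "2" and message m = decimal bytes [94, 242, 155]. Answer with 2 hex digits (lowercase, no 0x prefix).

Key "2" = 32 is 1 byte ≤ B = 3; zero-pad to 3 bytes: K' = 32 00 00.
K' ⊕ ipad = 04 36 36.  K' ⊕ opad = 6e 5c 5c.
Inner input = (K'⊕ipad) ∥ m = 04 36 36 ∥ 5e f2 9b.
Inner hash: sum = 4+54+54+94+242+155 = 603; mod 256 = 91 → 5b.
Outer input = (K'⊕opad) ∥ inner = 6e 5c 5c ∥ 5b.
Outer hash (tag): sum = 110+92+92+91 = 385; mod 256 = 129 → 81.

81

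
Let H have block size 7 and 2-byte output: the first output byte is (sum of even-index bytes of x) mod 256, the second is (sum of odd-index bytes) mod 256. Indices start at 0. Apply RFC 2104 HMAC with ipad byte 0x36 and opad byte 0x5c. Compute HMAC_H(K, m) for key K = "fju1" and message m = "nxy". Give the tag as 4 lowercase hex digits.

Key "fju1" = 66 6a 75 31 is 4 bytes ≤ B = 7; zero-pad to 7 bytes: K' = 66 6a 75 31 00 00 00.
K' ⊕ ipad = 50 5c 43 07 36 36 36.  K' ⊕ opad = 3a 36 29 6d 5c 5c 5c.
Inner input = (K'⊕ipad) ∥ m = 50 5c 43 07 36 36 36 ∥ 6e 78 79.
Inner hash: even-index sum = 375 mod 256 = 119; odd-index sum = 384 mod 256 = 128 → 77 80.
Outer input = (K'⊕opad) ∥ inner = 3a 36 29 6d 5c 5c 5c ∥ 77 80.
Outer hash (tag): even-index sum = 411 mod 256 = 155; odd-index sum = 374 mod 256 = 118 → 9b 76.

9b76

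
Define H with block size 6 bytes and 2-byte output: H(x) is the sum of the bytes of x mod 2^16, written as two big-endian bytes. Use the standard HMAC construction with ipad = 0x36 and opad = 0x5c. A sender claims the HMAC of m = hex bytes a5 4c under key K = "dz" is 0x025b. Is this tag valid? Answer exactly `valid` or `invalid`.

Key "dz" = 64 7a is 2 bytes ≤ B = 6; zero-pad to 6 bytes: K' = 64 7a 00 00 00 00.
K' ⊕ ipad = 52 4c 36 36 36 36; K' ⊕ opad = 38 26 5c 5c 5c 5c.
Inner hash: sum = 82+76+54+54+54+54+165+76 = 615 → 02 67.
Outer hash (recomputed tag): sum = 56+38+92+92+92+92+2+103 = 567 → 02 37.
Recomputed tag = 0237; claimed = 025b → mismatch.

invalid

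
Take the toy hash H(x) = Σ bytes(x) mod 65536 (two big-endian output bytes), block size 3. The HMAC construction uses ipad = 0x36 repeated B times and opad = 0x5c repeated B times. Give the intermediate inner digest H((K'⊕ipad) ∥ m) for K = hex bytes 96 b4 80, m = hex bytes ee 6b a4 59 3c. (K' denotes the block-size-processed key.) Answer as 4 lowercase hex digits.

Key hex bytes 96 b4 80 is exactly B = 3 bytes: K' = 96 b4 80.
K' ⊕ ipad = a0 82 b6.
Inner input = a0 82 b6 ∥ ee 6b a4 59 3c.
Inner hash: sum = 160+130+182+238+107+164+89+60 = 1130 → 04 6a.

046a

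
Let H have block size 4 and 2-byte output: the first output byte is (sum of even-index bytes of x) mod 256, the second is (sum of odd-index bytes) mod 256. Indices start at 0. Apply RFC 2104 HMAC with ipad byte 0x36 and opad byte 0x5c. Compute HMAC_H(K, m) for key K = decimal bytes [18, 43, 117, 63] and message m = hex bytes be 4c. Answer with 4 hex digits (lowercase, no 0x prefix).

Key decimal bytes [18, 43, 117, 63] = 12 2b 75 3f is exactly B = 4 bytes: K' = 12 2b 75 3f.
K' ⊕ ipad = 24 1d 43 09.  K' ⊕ opad = 4e 77 29 63.
Inner input = (K'⊕ipad) ∥ m = 24 1d 43 09 ∥ be 4c.
Inner hash: even-index sum = 293 mod 256 = 37; odd-index sum = 114 mod 256 = 114 → 25 72.
Outer input = (K'⊕opad) ∥ inner = 4e 77 29 63 ∥ 25 72.
Outer hash (tag): even-index sum = 156 mod 256 = 156; odd-index sum = 332 mod 256 = 76 → 9c 4c.

9c4c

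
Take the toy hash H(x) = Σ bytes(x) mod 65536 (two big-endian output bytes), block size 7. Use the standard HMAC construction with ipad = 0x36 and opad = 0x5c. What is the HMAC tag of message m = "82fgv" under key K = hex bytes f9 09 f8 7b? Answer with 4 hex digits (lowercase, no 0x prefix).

0355

Key hex bytes f9 09 f8 7b is 4 bytes ≤ B = 7; zero-pad to 7 bytes: K' = f9 09 f8 7b 00 00 00.
K' ⊕ ipad = cf 3f ce 4d 36 36 36.  K' ⊕ opad = a5 55 a4 27 5c 5c 5c.
Inner input = (K'⊕ipad) ∥ m = cf 3f ce 4d 36 36 36 ∥ 38 32 66 67 76.
Inner hash: sum = 207+63+206+77+54+54+54+56+50+102+103+118 = 1144 → 04 78.
Outer input = (K'⊕opad) ∥ inner = a5 55 a4 27 5c 5c 5c ∥ 04 78.
Outer hash (tag): sum = 165+85+164+39+92+92+92+4+120 = 853 → 03 55.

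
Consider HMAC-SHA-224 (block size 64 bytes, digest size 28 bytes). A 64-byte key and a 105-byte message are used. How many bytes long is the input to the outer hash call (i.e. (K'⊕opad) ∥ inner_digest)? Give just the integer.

92

Key is 64 ≤ 64 bytes, zero-padded: |K'| = 64.
Outer input = (K'⊕opad) ∥ H(inner) → 64 + 28 = 92 bytes.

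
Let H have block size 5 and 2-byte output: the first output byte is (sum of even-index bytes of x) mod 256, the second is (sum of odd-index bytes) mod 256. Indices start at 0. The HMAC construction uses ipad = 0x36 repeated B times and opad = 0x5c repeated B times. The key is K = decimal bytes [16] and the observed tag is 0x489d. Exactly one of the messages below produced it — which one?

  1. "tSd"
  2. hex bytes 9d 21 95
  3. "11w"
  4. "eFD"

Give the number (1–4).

Key decimal bytes [16] = 10 is 1 byte ≤ B = 5; zero-pad to 5 bytes: K' = 10 00 00 00 00.
K' ⊕ ipad = 26 36 36 36 36; K' ⊕ opad = 4c 5c 5c 5c 5c.
m1: inner = H(26 36 36 36 36 74 53 64) = e5 44; tag = H(4c 5c 5c 5c 5c e5 44) = 489d ← matches
m2: inner = H(26 36 36 36 36 9d 21 95) = b3 9e; tag = H(4c 5c 5c 5c 5c b3 9e) = a26b
m3: inner = H(26 36 36 36 36 31 31 77) = c3 14; tag = H(4c 5c 5c 5c 5c c3 14) = 187b
m4: inner = H(26 36 36 36 36 65 46 44) = d8 15; tag = H(4c 5c 5c 5c 5c d8 15) = 1990

1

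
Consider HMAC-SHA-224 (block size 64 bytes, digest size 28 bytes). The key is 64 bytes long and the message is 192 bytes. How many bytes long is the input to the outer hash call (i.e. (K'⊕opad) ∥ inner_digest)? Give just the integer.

92

Key is 64 ≤ 64 bytes, zero-padded: |K'| = 64.
Outer input = (K'⊕opad) ∥ H(inner) → 64 + 28 = 92 bytes.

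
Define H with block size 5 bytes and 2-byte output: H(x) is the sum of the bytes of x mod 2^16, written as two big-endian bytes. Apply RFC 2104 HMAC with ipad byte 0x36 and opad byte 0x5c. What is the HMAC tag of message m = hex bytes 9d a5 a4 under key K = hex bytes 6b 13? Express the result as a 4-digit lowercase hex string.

01a7

Key hex bytes 6b 13 is 2 bytes ≤ B = 5; zero-pad to 5 bytes: K' = 6b 13 00 00 00.
K' ⊕ ipad = 5d 25 36 36 36.  K' ⊕ opad = 37 4f 5c 5c 5c.
Inner input = (K'⊕ipad) ∥ m = 5d 25 36 36 36 ∥ 9d a5 a4.
Inner hash: sum = 93+37+54+54+54+157+165+164 = 778 → 03 0a.
Outer input = (K'⊕opad) ∥ inner = 37 4f 5c 5c 5c ∥ 03 0a.
Outer hash (tag): sum = 55+79+92+92+92+3+10 = 423 → 01 a7.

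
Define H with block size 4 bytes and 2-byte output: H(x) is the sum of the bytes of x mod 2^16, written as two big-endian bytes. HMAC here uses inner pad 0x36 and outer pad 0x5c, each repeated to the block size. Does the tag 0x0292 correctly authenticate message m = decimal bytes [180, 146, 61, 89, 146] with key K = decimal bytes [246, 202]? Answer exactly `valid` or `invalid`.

Key decimal bytes [246, 202] = f6 ca is 2 bytes ≤ B = 4; zero-pad to 4 bytes: K' = f6 ca 00 00.
K' ⊕ ipad = c0 fc 36 36; K' ⊕ opad = aa 96 5c 5c.
Inner hash: sum = 192+252+54+54+180+146+61+89+146 = 1174 → 04 96.
Outer hash (recomputed tag): sum = 170+150+92+92+4+150 = 658 → 02 92.
Recomputed tag = 0292; claimed = 0292 → match.

valid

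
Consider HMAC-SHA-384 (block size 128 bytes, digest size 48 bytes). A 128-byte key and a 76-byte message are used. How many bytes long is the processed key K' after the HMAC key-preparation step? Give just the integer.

128

Key is 128 ≤ 128 bytes, zero-padded: |K'| = 128.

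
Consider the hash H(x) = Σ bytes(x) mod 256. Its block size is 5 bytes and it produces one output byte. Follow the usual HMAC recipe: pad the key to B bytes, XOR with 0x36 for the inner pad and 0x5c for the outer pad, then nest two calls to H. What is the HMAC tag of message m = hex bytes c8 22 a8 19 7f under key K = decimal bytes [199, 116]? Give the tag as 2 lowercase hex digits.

d6

Key decimal bytes [199, 116] = c7 74 is 2 bytes ≤ B = 5; zero-pad to 5 bytes: K' = c7 74 00 00 00.
K' ⊕ ipad = f1 42 36 36 36.  K' ⊕ opad = 9b 28 5c 5c 5c.
Inner input = (K'⊕ipad) ∥ m = f1 42 36 36 36 ∥ c8 22 a8 19 7f.
Inner hash: sum = 241+66+54+54+54+200+34+168+25+127 = 1023; mod 256 = 255 → ff.
Outer input = (K'⊕opad) ∥ inner = 9b 28 5c 5c 5c ∥ ff.
Outer hash (tag): sum = 155+40+92+92+92+255 = 726; mod 256 = 214 → d6.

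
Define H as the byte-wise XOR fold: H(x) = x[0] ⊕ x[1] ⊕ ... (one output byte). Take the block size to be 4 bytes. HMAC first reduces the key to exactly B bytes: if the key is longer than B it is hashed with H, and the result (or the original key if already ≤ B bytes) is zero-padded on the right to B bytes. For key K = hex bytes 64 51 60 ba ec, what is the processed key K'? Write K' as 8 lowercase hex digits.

03000000

|K| = 5 > B = 4, so first hash the key.
H(K): XOR 64⊕51⊕60⊕ba⊕ec = 03.
Zero-pad H(K) = 03 to 4 bytes: K' = 03 00 00 00.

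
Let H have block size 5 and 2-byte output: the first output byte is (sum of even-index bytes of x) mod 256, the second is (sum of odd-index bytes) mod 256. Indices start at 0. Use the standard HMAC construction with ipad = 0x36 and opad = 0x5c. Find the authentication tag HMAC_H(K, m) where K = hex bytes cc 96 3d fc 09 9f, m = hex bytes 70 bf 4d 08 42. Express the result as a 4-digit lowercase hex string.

Key hex bytes cc 96 3d fc 09 9f is 6 bytes > B = 5, so hash it first: H(key) = 12 31, then zero-pad to 5 bytes: K' = 12 31 00 00 00.
K' ⊕ ipad = 24 07 36 36 36.  K' ⊕ opad = 4e 6d 5c 5c 5c.
Inner input = (K'⊕ipad) ∥ m = 24 07 36 36 36 ∥ 70 bf 4d 08 42.
Inner hash: even-index sum = 343 mod 256 = 87; odd-index sum = 316 mod 256 = 60 → 57 3c.
Outer input = (K'⊕opad) ∥ inner = 4e 6d 5c 5c 5c ∥ 57 3c.
Outer hash (tag): even-index sum = 322 mod 256 = 66; odd-index sum = 288 mod 256 = 32 → 42 20.

4220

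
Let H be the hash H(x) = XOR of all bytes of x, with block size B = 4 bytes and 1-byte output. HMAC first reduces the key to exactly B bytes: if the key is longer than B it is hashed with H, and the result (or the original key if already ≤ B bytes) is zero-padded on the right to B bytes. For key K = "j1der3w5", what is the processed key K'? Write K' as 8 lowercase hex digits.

|K| = 8 > B = 4, so first hash the key.
H(K): XOR 6a⊕31⊕64⊕65⊕72⊕33⊕77⊕35 = 59.
Zero-pad H(K) = 59 to 4 bytes: K' = 59 00 00 00.

59000000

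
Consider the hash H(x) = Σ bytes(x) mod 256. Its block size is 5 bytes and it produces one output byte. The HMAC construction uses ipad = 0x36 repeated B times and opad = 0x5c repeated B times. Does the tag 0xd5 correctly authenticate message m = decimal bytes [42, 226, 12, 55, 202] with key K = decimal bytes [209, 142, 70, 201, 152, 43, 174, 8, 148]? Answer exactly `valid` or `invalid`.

Key decimal bytes [209, 142, 70, 201, 152, 43, 174, 8, 148] = d1 8e 46 c9 98 2b ae 08 94 is 9 bytes > B = 5, so hash it first: H(key) = 7b, then zero-pad to 5 bytes: K' = 7b 00 00 00 00.
K' ⊕ ipad = 4d 36 36 36 36; K' ⊕ opad = 27 5c 5c 5c 5c.
Inner hash: sum = 77+54+54+54+54+42+226+12+55+202 = 830; mod 256 = 62 → 3e.
Outer hash (recomputed tag): sum = 39+92+92+92+92+62 = 469; mod 256 = 213 → d5.
Recomputed tag = d5; claimed = d5 → match.

valid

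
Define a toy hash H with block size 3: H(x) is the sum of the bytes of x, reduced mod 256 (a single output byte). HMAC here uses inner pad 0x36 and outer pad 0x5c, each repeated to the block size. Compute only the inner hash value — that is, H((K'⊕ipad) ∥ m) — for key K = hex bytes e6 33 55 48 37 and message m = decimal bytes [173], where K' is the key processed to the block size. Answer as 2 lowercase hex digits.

Key hex bytes e6 33 55 48 37 is 5 bytes > B = 3, so hash it first: H(key) = ed, then zero-pad to 3 bytes: K' = ed 00 00.
K' ⊕ ipad = db 36 36.
Inner input = db 36 36 ∥ ad.
Inner hash: sum = 219+54+54+173 = 500; mod 256 = 244 → f4.

f4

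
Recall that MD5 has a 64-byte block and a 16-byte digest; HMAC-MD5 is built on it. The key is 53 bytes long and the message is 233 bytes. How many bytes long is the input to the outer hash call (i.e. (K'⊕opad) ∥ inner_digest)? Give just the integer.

Key is 53 ≤ 64 bytes, zero-padded: |K'| = 64.
Outer input = (K'⊕opad) ∥ H(inner) → 64 + 16 = 80 bytes.

80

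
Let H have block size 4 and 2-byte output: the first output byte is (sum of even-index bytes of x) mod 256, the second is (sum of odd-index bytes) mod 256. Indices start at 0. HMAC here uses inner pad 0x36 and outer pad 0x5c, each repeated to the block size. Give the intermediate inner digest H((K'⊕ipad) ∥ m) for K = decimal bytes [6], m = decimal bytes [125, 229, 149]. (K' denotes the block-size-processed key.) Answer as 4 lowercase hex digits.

Key decimal bytes [6] = 06 is 1 byte ≤ B = 4; zero-pad to 4 bytes: K' = 06 00 00 00.
K' ⊕ ipad = 30 36 36 36.
Inner input = 30 36 36 36 ∥ 7d e5 95.
Inner hash: even-index sum = 376 mod 256 = 120; odd-index sum = 337 mod 256 = 81 → 78 51.

7851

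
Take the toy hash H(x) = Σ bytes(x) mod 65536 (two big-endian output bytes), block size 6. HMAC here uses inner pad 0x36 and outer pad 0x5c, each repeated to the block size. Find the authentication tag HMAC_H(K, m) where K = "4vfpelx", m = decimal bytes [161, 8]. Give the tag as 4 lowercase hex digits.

0319

Key "4vfpelx" = 34 76 66 70 65 6c 78 is 7 bytes > B = 6, so hash it first: H(key) = 02 c9, then zero-pad to 6 bytes: K' = 02 c9 00 00 00 00.
K' ⊕ ipad = 34 ff 36 36 36 36.  K' ⊕ opad = 5e 95 5c 5c 5c 5c.
Inner input = (K'⊕ipad) ∥ m = 34 ff 36 36 36 36 ∥ a1 08.
Inner hash: sum = 52+255+54+54+54+54+161+8 = 692 → 02 b4.
Outer input = (K'⊕opad) ∥ inner = 5e 95 5c 5c 5c 5c ∥ 02 b4.
Outer hash (tag): sum = 94+149+92+92+92+92+2+180 = 793 → 03 19.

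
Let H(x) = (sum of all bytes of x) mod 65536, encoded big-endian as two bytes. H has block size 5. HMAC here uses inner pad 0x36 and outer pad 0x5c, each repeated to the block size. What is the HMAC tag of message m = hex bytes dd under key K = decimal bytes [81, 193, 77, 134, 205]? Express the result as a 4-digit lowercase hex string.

028b

Key decimal bytes [81, 193, 77, 134, 205] = 51 c1 4d 86 cd is exactly B = 5 bytes: K' = 51 c1 4d 86 cd.
K' ⊕ ipad = 67 f7 7b b0 fb.  K' ⊕ opad = 0d 9d 11 da 91.
Inner input = (K'⊕ipad) ∥ m = 67 f7 7b b0 fb ∥ dd.
Inner hash: sum = 103+247+123+176+251+221 = 1121 → 04 61.
Outer input = (K'⊕opad) ∥ inner = 0d 9d 11 da 91 ∥ 04 61.
Outer hash (tag): sum = 13+157+17+218+145+4+97 = 651 → 02 8b.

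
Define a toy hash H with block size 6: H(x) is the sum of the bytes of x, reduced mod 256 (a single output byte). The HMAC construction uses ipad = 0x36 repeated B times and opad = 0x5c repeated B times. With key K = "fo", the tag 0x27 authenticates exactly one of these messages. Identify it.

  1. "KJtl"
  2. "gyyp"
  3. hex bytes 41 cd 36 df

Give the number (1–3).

Key "fo" = 66 6f is 2 bytes ≤ B = 6; zero-pad to 6 bytes: K' = 66 6f 00 00 00 00.
K' ⊕ ipad = 50 59 36 36 36 36; K' ⊕ opad = 3a 33 5c 5c 5c 5c.
m1: inner = H(50 59 36 36 36 36 4b 4a 74 6c) = f6; tag = H(3a 33 5c 5c 5c 5c f6) = d3
m2: inner = H(50 59 36 36 36 36 67 79 79 70) = 4a; tag = H(3a 33 5c 5c 5c 5c 4a) = 27 ← matches
m3: inner = H(50 59 36 36 36 36 41 cd 36 df) = a4; tag = H(3a 33 5c 5c 5c 5c a4) = 81

2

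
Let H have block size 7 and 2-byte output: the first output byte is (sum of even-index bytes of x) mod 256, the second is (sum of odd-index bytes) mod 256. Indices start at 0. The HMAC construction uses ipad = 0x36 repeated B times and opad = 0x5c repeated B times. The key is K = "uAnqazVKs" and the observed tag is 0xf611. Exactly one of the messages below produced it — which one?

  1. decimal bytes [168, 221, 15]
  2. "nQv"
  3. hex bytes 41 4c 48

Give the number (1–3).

Key "uAnqazVKs" = 75 41 6e 71 61 7a 56 4b 73 is 9 bytes > B = 7, so hash it first: H(key) = 0d 77, then zero-pad to 7 bytes: K' = 0d 77 00 00 00 00 00.
K' ⊕ ipad = 3b 41 36 36 36 36 36; K' ⊕ opad = 51 2b 5c 5c 5c 5c 5c.
m1: inner = H(3b 41 36 36 36 36 36 a8 dd 0f) = ba 64; tag = H(51 2b 5c 5c 5c 5c 5c ba 64) = c99d
m2: inner = H(3b 41 36 36 36 36 36 6e 51 76) = 2e 91; tag = H(51 2b 5c 5c 5c 5c 5c 2e 91) = f611 ← matches
m3: inner = H(3b 41 36 36 36 36 36 41 4c 48) = 29 36; tag = H(51 2b 5c 5c 5c 5c 5c 29 36) = 9b0c

2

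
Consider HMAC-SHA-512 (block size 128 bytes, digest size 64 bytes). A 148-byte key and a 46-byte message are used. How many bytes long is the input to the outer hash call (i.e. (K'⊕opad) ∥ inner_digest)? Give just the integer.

192

Key is 148 > 128 bytes, so it is hashed to 64 bytes then zero-padded to 128: |K'| = 128.
Outer input = (K'⊕opad) ∥ H(inner) → 128 + 64 = 192 bytes.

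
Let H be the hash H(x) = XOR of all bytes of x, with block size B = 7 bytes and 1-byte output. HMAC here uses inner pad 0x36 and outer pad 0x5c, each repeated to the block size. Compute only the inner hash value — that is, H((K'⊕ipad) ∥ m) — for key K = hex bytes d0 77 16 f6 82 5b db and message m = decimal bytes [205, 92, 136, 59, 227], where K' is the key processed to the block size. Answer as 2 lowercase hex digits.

b2

Key hex bytes d0 77 16 f6 82 5b db is exactly B = 7 bytes: K' = d0 77 16 f6 82 5b db.
K' ⊕ ipad = e6 41 20 c0 b4 6d ed.
Inner input = e6 41 20 c0 b4 6d ed ∥ cd 5c 88 3b e3.
Inner hash: XOR e6⊕41⊕20⊕c0⊕b4⊕6d⊕ed⊕cd⊕5c⊕88⊕3b⊕e3 = b2.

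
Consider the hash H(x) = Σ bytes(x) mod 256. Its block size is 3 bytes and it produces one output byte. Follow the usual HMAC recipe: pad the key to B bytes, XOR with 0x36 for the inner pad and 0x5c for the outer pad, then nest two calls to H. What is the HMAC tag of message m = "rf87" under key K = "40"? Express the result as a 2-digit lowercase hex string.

Key "40" = 34 30 is 2 bytes ≤ B = 3; zero-pad to 3 bytes: K' = 34 30 00.
K' ⊕ ipad = 02 06 36.  K' ⊕ opad = 68 6c 5c.
Inner input = (K'⊕ipad) ∥ m = 02 06 36 ∥ 72 66 38 37.
Inner hash: sum = 2+6+54+114+102+56+55 = 389; mod 256 = 133 → 85.
Outer input = (K'⊕opad) ∥ inner = 68 6c 5c ∥ 85.
Outer hash (tag): sum = 104+108+92+133 = 437; mod 256 = 181 → b5.

b5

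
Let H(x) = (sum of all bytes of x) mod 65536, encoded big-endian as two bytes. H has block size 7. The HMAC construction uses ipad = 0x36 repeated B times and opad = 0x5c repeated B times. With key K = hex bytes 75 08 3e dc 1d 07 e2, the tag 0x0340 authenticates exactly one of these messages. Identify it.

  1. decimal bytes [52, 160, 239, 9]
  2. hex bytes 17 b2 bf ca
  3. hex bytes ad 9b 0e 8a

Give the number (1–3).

Key hex bytes 75 08 3e dc 1d 07 e2 is exactly B = 7 bytes: K' = 75 08 3e dc 1d 07 e2.
K' ⊕ ipad = 43 3e 08 ea 2b 31 d4; K' ⊕ opad = 29 54 62 80 41 5b be.
m1: inner = H(43 3e 08 ea 2b 31 d4 34 a0 ef 09) = 04 6f; tag = H(29 54 62 80 41 5b be 04 6f) = 032c
m2: inner = H(43 3e 08 ea 2b 31 d4 17 b2 bf ca) = 04 f5; tag = H(29 54 62 80 41 5b be 04 f5) = 03b2
m3: inner = H(43 3e 08 ea 2b 31 d4 ad 9b 0e 8a) = 04 83; tag = H(29 54 62 80 41 5b be 04 83) = 0340 ← matches

3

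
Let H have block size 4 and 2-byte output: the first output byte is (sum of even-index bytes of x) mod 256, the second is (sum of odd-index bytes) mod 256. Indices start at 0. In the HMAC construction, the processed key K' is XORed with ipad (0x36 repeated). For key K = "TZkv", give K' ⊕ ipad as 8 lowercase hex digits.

626c5d40

Key "TZkv" = 54 5a 6b 76 is exactly B = 4 bytes: K' = 54 5a 6b 76.
XOR each byte with 0x36: 54⊕36=62, 5a⊕36=6c, 6b⊕36=5d, 76⊕36=40.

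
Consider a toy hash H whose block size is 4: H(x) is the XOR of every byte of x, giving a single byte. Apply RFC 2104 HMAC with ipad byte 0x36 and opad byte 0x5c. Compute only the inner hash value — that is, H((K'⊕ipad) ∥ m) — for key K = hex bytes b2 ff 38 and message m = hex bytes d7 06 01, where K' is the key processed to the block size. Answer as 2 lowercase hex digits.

Key hex bytes b2 ff 38 is 3 bytes ≤ B = 4; zero-pad to 4 bytes: K' = b2 ff 38 00.
K' ⊕ ipad = 84 c9 0e 36.
Inner input = 84 c9 0e 36 ∥ d7 06 01.
Inner hash: XOR 84⊕c9⊕0e⊕36⊕d7⊕06⊕01 = a5.

a5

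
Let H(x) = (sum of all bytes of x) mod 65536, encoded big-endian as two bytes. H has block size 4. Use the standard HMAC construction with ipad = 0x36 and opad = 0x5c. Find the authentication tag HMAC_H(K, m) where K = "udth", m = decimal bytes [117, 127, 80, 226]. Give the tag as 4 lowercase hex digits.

011b

Key "udth" = 75 64 74 68 is exactly B = 4 bytes: K' = 75 64 74 68.
K' ⊕ ipad = 43 52 42 5e.  K' ⊕ opad = 29 38 28 34.
Inner input = (K'⊕ipad) ∥ m = 43 52 42 5e ∥ 75 7f 50 e2.
Inner hash: sum = 67+82+66+94+117+127+80+226 = 859 → 03 5b.
Outer input = (K'⊕opad) ∥ inner = 29 38 28 34 ∥ 03 5b.
Outer hash (tag): sum = 41+56+40+52+3+91 = 283 → 01 1b.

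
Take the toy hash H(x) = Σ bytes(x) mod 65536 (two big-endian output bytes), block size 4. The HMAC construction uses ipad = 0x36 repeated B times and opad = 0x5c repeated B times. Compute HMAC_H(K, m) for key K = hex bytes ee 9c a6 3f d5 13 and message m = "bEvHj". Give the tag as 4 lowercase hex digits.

01f5

Key hex bytes ee 9c a6 3f d5 13 is 6 bytes > B = 4, so hash it first: H(key) = 03 57, then zero-pad to 4 bytes: K' = 03 57 00 00.
K' ⊕ ipad = 35 61 36 36.  K' ⊕ opad = 5f 0b 5c 5c.
Inner input = (K'⊕ipad) ∥ m = 35 61 36 36 ∥ 62 45 76 48 6a.
Inner hash: sum = 53+97+54+54+98+69+118+72+106 = 721 → 02 d1.
Outer input = (K'⊕opad) ∥ inner = 5f 0b 5c 5c ∥ 02 d1.
Outer hash (tag): sum = 95+11+92+92+2+209 = 501 → 01 f5.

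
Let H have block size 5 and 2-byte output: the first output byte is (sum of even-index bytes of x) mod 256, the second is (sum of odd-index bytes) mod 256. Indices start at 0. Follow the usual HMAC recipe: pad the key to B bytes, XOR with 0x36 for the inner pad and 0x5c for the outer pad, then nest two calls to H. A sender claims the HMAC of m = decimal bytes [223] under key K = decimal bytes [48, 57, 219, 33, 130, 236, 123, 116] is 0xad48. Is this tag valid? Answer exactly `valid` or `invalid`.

invalid

Key decimal bytes [48, 57, 219, 33, 130, 236, 123, 116] = 30 39 db 21 82 ec 7b 74 is 8 bytes > B = 5, so hash it first: H(key) = 08 ba, then zero-pad to 5 bytes: K' = 08 ba 00 00 00.
K' ⊕ ipad = 3e 8c 36 36 36; K' ⊕ opad = 54 e6 5c 5c 5c.
Inner hash: even-index sum = 170 mod 256 = 170; odd-index sum = 417 mod 256 = 161 → aa a1.
Outer hash (recomputed tag): even-index sum = 429 mod 256 = 173; odd-index sum = 492 mod 256 = 236 → ad ec.
Recomputed tag = adec; claimed = ad48 → mismatch.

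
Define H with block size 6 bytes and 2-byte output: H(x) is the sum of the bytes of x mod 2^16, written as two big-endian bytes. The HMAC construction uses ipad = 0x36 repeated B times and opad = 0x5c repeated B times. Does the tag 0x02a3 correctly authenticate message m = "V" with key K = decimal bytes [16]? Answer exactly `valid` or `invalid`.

Key decimal bytes [16] = 10 is 1 byte ≤ B = 6; zero-pad to 6 bytes: K' = 10 00 00 00 00 00.
K' ⊕ ipad = 26 36 36 36 36 36; K' ⊕ opad = 4c 5c 5c 5c 5c 5c.
Inner hash: sum = 38+54+54+54+54+54+86 = 394 → 01 8a.
Outer hash (recomputed tag): sum = 76+92+92+92+92+92+1+138 = 675 → 02 a3.
Recomputed tag = 02a3; claimed = 02a3 → match.

valid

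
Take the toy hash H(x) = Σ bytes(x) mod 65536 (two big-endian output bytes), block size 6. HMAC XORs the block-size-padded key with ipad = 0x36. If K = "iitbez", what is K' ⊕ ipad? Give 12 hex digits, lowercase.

Key "iitbez" = 69 69 74 62 65 7a is exactly B = 6 bytes: K' = 69 69 74 62 65 7a.
XOR each byte with 0x36: 69⊕36=5f, 69⊕36=5f, 74⊕36=42, 62⊕36=54, 65⊕36=53, 7a⊕36=4c.

5f5f4254534c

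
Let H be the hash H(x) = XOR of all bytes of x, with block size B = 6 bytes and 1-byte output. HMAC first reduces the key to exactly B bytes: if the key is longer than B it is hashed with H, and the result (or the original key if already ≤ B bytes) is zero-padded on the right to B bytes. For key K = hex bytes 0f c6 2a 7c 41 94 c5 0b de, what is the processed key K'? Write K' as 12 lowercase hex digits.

5a0000000000

|K| = 9 > B = 6, so first hash the key.
H(K): XOR 0f⊕c6⊕2a⊕7c⊕41⊕94⊕c5⊕0b⊕de = 5a.
Zero-pad H(K) = 5a to 6 bytes: K' = 5a 00 00 00 00 00.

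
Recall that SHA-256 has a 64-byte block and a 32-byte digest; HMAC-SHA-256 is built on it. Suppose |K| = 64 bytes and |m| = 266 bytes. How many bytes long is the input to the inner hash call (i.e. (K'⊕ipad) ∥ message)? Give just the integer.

330

Key is 64 ≤ 64 bytes, zero-padded: |K'| = 64.
Inner input = (K'⊕ipad) ∥ m → 64 + 266 = 330 bytes.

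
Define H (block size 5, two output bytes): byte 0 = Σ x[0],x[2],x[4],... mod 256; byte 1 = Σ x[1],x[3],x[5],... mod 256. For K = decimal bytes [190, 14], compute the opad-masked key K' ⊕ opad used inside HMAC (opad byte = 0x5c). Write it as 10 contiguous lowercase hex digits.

Key decimal bytes [190, 14] = be 0e is 2 bytes ≤ B = 5; zero-pad to 5 bytes: K' = be 0e 00 00 00.
XOR each byte with 0x5c: be⊕5c=e2, 0e⊕5c=52, 00⊕5c=5c, 00⊕5c=5c, 00⊕5c=5c.

e2525c5c5c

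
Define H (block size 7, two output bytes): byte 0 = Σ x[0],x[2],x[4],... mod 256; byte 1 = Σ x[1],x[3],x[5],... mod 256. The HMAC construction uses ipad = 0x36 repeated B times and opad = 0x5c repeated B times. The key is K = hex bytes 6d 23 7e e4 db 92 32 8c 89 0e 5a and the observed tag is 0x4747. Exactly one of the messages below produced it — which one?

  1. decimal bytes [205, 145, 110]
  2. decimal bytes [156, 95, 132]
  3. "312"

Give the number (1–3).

1

Key hex bytes 6d 23 7e e4 db 92 32 8c 89 0e 5a is 11 bytes > B = 7, so hash it first: H(key) = db 33, then zero-pad to 7 bytes: K' = db 33 00 00 00 00 00.
K' ⊕ ipad = ed 05 36 36 36 36 36; K' ⊕ opad = 87 6f 5c 5c 5c 5c 5c.
m1: inner = H(ed 05 36 36 36 36 36 cd 91 6e) = 20 ac; tag = H(87 6f 5c 5c 5c 5c 5c 20 ac) = 4747 ← matches
m2: inner = H(ed 05 36 36 36 36 36 9c 5f 84) = ee 91; tag = H(87 6f 5c 5c 5c 5c 5c ee 91) = 2c15
m3: inner = H(ed 05 36 36 36 36 36 33 31 32) = c0 d6; tag = H(87 6f 5c 5c 5c 5c 5c c0 d6) = 71e7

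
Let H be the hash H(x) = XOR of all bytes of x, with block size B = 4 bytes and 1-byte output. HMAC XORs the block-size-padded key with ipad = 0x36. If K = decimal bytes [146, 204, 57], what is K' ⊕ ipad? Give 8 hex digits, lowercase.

Key decimal bytes [146, 204, 57] = 92 cc 39 is 3 bytes ≤ B = 4; zero-pad to 4 bytes: K' = 92 cc 39 00.
XOR each byte with 0x36: 92⊕36=a4, cc⊕36=fa, 39⊕36=0f, 00⊕36=36.

a4fa0f36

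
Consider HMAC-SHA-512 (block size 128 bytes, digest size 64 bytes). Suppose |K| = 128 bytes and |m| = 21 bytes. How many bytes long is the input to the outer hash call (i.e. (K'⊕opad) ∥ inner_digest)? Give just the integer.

Key is 128 ≤ 128 bytes, zero-padded: |K'| = 128.
Outer input = (K'⊕opad) ∥ H(inner) → 128 + 64 = 192 bytes.

192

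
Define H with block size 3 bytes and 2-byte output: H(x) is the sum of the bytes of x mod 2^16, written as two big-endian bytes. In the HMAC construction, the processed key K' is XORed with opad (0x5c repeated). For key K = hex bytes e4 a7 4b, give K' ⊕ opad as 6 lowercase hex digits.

b8fb17

Key hex bytes e4 a7 4b is exactly B = 3 bytes: K' = e4 a7 4b.
XOR each byte with 0x5c: e4⊕5c=b8, a7⊕5c=fb, 4b⊕5c=17.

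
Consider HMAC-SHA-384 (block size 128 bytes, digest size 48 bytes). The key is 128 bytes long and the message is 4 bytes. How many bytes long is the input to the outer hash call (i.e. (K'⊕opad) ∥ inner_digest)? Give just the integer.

176

Key is 128 ≤ 128 bytes, zero-padded: |K'| = 128.
Outer input = (K'⊕opad) ∥ H(inner) → 128 + 48 = 176 bytes.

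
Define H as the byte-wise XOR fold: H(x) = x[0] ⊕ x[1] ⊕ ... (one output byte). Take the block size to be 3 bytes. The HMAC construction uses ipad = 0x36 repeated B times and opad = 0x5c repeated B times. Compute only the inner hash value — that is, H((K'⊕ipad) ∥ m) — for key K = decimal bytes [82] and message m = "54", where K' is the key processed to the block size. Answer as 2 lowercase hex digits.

65

Key decimal bytes [82] = 52 is 1 byte ≤ B = 3; zero-pad to 3 bytes: K' = 52 00 00.
K' ⊕ ipad = 64 36 36.
Inner input = 64 36 36 ∥ 35 34.
Inner hash: XOR 64⊕36⊕36⊕35⊕34 = 65.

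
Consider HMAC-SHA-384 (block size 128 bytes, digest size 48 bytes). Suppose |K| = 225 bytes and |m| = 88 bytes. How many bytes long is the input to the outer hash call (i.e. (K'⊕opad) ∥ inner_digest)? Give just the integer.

Key is 225 > 128 bytes, so it is hashed to 48 bytes then zero-padded to 128: |K'| = 128.
Outer input = (K'⊕opad) ∥ H(inner) → 128 + 48 = 176 bytes.

176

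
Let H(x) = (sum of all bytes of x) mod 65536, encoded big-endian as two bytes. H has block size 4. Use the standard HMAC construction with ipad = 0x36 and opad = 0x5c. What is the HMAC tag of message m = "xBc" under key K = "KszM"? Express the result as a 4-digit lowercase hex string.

0125

Key "KszM" = 4b 73 7a 4d is exactly B = 4 bytes: K' = 4b 73 7a 4d.
K' ⊕ ipad = 7d 45 4c 7b.  K' ⊕ opad = 17 2f 26 11.
Inner input = (K'⊕ipad) ∥ m = 7d 45 4c 7b ∥ 78 42 63.
Inner hash: sum = 125+69+76+123+120+66+99 = 678 → 02 a6.
Outer input = (K'⊕opad) ∥ inner = 17 2f 26 11 ∥ 02 a6.
Outer hash (tag): sum = 23+47+38+17+2+166 = 293 → 01 25.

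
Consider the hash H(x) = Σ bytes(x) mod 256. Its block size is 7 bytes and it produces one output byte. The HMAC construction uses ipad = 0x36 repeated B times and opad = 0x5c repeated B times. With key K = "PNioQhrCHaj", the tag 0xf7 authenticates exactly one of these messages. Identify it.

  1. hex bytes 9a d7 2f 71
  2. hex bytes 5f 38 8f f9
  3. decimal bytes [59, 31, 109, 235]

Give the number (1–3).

2

Key "PNioQhrCHaj" = 50 4e 69 6f 51 68 72 43 48 61 6a is 11 bytes > B = 7, so hash it first: H(key) = f7, then zero-pad to 7 bytes: K' = f7 00 00 00 00 00 00.
K' ⊕ ipad = c1 36 36 36 36 36 36; K' ⊕ opad = ab 5c 5c 5c 5c 5c 5c.
m1: inner = H(c1 36 36 36 36 36 36 9a d7 2f 71) = 16; tag = H(ab 5c 5c 5c 5c 5c 5c 16) = e9
m2: inner = H(c1 36 36 36 36 36 36 5f 38 8f f9) = 24; tag = H(ab 5c 5c 5c 5c 5c 5c 24) = f7 ← matches
m3: inner = H(c1 36 36 36 36 36 36 3b 1f 6d eb) = b7; tag = H(ab 5c 5c 5c 5c 5c 5c b7) = 8a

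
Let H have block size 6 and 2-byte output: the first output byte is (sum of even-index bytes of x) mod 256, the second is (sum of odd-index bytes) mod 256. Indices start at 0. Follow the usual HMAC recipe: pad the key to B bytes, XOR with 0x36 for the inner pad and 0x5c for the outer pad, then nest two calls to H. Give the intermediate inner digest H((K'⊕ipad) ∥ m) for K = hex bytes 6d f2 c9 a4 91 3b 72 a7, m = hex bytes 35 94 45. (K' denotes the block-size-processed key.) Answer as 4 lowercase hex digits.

f54e

Key hex bytes 6d f2 c9 a4 91 3b 72 a7 is 8 bytes > B = 6, so hash it first: H(key) = 39 78, then zero-pad to 6 bytes: K' = 39 78 00 00 00 00.
K' ⊕ ipad = 0f 4e 36 36 36 36.
Inner input = 0f 4e 36 36 36 36 ∥ 35 94 45.
Inner hash: even-index sum = 245 mod 256 = 245; odd-index sum = 334 mod 256 = 78 → f5 4e.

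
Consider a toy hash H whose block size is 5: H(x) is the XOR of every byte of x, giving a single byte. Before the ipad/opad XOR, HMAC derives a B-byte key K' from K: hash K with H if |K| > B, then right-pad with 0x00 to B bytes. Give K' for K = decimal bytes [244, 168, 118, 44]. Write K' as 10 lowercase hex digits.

f4a8762c00

Key decimal bytes [244, 168, 118, 44] = f4 a8 76 2c is 4 bytes ≤ B = 5; zero-pad to 5 bytes: K' = f4 a8 76 2c 00.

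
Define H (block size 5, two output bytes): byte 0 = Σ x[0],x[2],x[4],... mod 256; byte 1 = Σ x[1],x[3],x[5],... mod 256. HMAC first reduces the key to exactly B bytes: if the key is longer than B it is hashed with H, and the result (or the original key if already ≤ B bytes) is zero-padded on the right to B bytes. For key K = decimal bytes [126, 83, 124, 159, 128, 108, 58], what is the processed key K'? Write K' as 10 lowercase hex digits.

|K| = 7 > B = 5, so first hash the key.
H(K): even-index sum = 436 mod 256 = 180; odd-index sum = 350 mod 256 = 94 → b4 5e.
Zero-pad H(K) = b4 5e to 5 bytes: K' = b4 5e 00 00 00.

b45e000000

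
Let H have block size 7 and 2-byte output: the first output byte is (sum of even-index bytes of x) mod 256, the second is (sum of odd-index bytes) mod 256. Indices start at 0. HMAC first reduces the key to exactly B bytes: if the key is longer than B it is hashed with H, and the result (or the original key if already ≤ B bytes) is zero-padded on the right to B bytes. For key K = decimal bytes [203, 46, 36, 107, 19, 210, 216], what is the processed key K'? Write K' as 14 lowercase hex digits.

Key decimal bytes [203, 46, 36, 107, 19, 210, 216] = cb 2e 24 6b 13 d2 d8 is exactly B = 7 bytes: K' = cb 2e 24 6b 13 d2 d8.

cb2e246b13d2d8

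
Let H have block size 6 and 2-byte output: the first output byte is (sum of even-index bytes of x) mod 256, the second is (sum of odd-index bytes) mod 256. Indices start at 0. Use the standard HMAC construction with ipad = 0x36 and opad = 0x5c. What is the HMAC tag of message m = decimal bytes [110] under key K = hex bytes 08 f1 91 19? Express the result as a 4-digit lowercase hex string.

Key hex bytes 08 f1 91 19 is 4 bytes ≤ B = 6; zero-pad to 6 bytes: K' = 08 f1 91 19 00 00.
K' ⊕ ipad = 3e c7 a7 2f 36 36.  K' ⊕ opad = 54 ad cd 45 5c 5c.
Inner input = (K'⊕ipad) ∥ m = 3e c7 a7 2f 36 36 ∥ 6e.
Inner hash: even-index sum = 393 mod 256 = 137; odd-index sum = 300 mod 256 = 44 → 89 2c.
Outer input = (K'⊕opad) ∥ inner = 54 ad cd 45 5c 5c ∥ 89 2c.
Outer hash (tag): even-index sum = 518 mod 256 = 6; odd-index sum = 378 mod 256 = 122 → 06 7a.

067a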